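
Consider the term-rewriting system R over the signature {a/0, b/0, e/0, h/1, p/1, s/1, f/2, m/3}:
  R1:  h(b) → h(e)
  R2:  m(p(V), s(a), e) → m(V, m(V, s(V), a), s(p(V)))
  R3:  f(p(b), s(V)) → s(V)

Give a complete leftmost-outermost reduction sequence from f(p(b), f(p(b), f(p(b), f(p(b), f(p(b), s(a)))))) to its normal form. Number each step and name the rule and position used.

s(a)

1. f(p(b), f(p(b), f(p(b), f(p(b), f(p(b), s(a))))))  →  f(p(b), f(p(b), f(p(b), f(p(b), s(a)))))   [R3 at 2.2.2.2]
2. f(p(b), f(p(b), f(p(b), f(p(b), s(a)))))  →  f(p(b), f(p(b), f(p(b), s(a))))   [R3 at 2.2.2]
3. f(p(b), f(p(b), f(p(b), s(a))))  →  f(p(b), f(p(b), s(a)))   [R3 at 2.2]
4. f(p(b), f(p(b), s(a)))  →  f(p(b), s(a))   [R3 at 2]
5. f(p(b), s(a))  →  s(a)   [R3 at ε]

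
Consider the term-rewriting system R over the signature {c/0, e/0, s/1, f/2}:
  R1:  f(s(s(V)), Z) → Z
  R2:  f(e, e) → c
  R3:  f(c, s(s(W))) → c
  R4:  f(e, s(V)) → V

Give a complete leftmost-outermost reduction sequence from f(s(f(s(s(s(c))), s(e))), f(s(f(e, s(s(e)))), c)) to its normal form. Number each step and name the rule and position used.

1. f(s(f(s(s(s(c))), s(e))), f(s(f(e, s(s(e)))), c))  →  f(s(s(e)), f(s(f(e, s(s(e)))), c))   [R1 at 1.1]
2. f(s(s(e)), f(s(f(e, s(s(e)))), c))  →  f(s(f(e, s(s(e)))), c)   [R1 at ε]
3. f(s(f(e, s(s(e)))), c)  →  f(s(s(e)), c)   [R4 at 1.1]
4. f(s(s(e)), c)  →  c   [R1 at ε]

c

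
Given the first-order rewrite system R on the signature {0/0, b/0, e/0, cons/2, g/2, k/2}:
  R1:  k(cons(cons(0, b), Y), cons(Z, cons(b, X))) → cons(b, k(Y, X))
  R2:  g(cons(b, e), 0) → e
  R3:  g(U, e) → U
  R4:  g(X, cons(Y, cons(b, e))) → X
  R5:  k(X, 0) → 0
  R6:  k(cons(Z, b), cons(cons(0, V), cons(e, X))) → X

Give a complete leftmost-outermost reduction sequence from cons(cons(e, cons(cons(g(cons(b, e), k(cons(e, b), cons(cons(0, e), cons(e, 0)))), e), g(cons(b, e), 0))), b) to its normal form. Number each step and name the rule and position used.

cons(cons(e, cons(cons(e, e), e)), b)

1. cons(cons(e, cons(cons(g(cons(b, e), k(cons(e, b), cons(cons(0, e), cons(e, 0)))), e), g(cons(b, e), 0))), b)  →  cons(cons(e, cons(cons(g(cons(b, e), 0), e), g(cons(b, e), 0))), b)   [R6 at 1.2.1.1.2]
2. cons(cons(e, cons(cons(g(cons(b, e), 0), e), g(cons(b, e), 0))), b)  →  cons(cons(e, cons(cons(e, e), g(cons(b, e), 0))), b)   [R2 at 1.2.1.1]
3. cons(cons(e, cons(cons(e, e), g(cons(b, e), 0))), b)  →  cons(cons(e, cons(cons(e, e), e)), b)   [R2 at 1.2.2]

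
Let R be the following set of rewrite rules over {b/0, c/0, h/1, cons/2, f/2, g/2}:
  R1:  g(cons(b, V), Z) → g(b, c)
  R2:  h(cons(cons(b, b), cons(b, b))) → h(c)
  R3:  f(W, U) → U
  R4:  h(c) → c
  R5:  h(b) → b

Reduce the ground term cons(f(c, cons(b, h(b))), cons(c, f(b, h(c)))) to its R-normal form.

1. cons(f(c, cons(b, h(b))), cons(c, f(b, h(c))))  →  cons(cons(b, h(b)), cons(c, f(b, h(c))))   [R3 at 1]
2. cons(cons(b, h(b)), cons(c, f(b, h(c))))  →  cons(cons(b, b), cons(c, f(b, h(c))))   [R5 at 1.2]
3. cons(cons(b, b), cons(c, f(b, h(c))))  →  cons(cons(b, b), cons(c, h(c)))   [R3 at 2.2]
4. cons(cons(b, b), cons(c, h(c)))  →  cons(cons(b, b), cons(c, c))   [R4 at 2.2]

cons(cons(b, b), cons(c, c))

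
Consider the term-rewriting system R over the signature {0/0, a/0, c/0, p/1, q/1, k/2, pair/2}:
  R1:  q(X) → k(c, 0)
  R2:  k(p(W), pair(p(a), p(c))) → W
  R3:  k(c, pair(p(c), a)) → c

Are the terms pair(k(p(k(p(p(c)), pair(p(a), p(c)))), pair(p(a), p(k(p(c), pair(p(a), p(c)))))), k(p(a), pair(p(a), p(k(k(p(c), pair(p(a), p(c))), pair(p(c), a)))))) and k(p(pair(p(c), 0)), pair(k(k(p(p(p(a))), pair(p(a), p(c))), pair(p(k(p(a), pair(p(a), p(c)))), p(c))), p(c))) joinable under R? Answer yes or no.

Reduce t₁ = pair(k(p(k(p(p(c)), pair(p(a), p(c)))), pair(p(a), p(k(p(c), pair(p(a), p(c)))))), k(p(a), pair(p(a), p(k(k(p(c), pair(p(a), p(c))), pair(p(c), a)))))):
1. pair(k(p(k(p(p(c)), pair(p(a), p(c)))), pair(p(a), p(k(p(c), pair(p(a), p(c)))))), k(p(a), pair(p(a), p(k(k(p(c), pair(p(a), p(c))), pair(p(c), a))))))  →  pair(k(p(p(c)), pair(p(a), p(k(p(c), pair(p(a), p(c)))))), k(p(a), pair(p(a), p(k(k(p(c), pair(p(a), p(c))), pair(p(c), a))))))   [R2 at 1.1.1]
2. pair(k(p(p(c)), pair(p(a), p(k(p(c), pair(p(a), p(c)))))), k(p(a), pair(p(a), p(k(k(p(c), pair(p(a), p(c))), pair(p(c), a))))))  →  pair(k(p(p(c)), pair(p(a), p(c))), k(p(a), pair(p(a), p(k(k(p(c), pair(p(a), p(c))), pair(p(c), a))))))   [R2 at 1.2.2.1]
3. pair(k(p(p(c)), pair(p(a), p(c))), k(p(a), pair(p(a), p(k(k(p(c), pair(p(a), p(c))), pair(p(c), a))))))  →  pair(p(c), k(p(a), pair(p(a), p(k(k(p(c), pair(p(a), p(c))), pair(p(c), a))))))   [R2 at 1]
4. pair(p(c), k(p(a), pair(p(a), p(k(k(p(c), pair(p(a), p(c))), pair(p(c), a))))))  →  pair(p(c), k(p(a), pair(p(a), p(k(c, pair(p(c), a))))))   [R2 at 2.2.2.1.1]
5. pair(p(c), k(p(a), pair(p(a), p(k(c, pair(p(c), a))))))  →  pair(p(c), k(p(a), pair(p(a), p(c))))   [R3 at 2.2.2.1]
6. pair(p(c), k(p(a), pair(p(a), p(c))))  →  pair(p(c), a)   [R2 at 2]

Reduce t₂ = k(p(pair(p(c), 0)), pair(k(k(p(p(p(a))), pair(p(a), p(c))), pair(p(k(p(a), pair(p(a), p(c)))), p(c))), p(c))):
1. k(p(pair(p(c), 0)), pair(k(k(p(p(p(a))), pair(p(a), p(c))), pair(p(k(p(a), pair(p(a), p(c)))), p(c))), p(c)))  →  k(p(pair(p(c), 0)), pair(k(p(p(a)), pair(p(k(p(a), pair(p(a), p(c)))), p(c))), p(c)))   [R2 at 2.1.1]
2. k(p(pair(p(c), 0)), pair(k(p(p(a)), pair(p(k(p(a), pair(p(a), p(c)))), p(c))), p(c)))  →  k(p(pair(p(c), 0)), pair(k(p(p(a)), pair(p(a), p(c))), p(c)))   [R2 at 2.1.2.1.1]
3. k(p(pair(p(c), 0)), pair(k(p(p(a)), pair(p(a), p(c))), p(c)))  →  k(p(pair(p(c), 0)), pair(p(a), p(c)))   [R2 at 2.1]
4. k(p(pair(p(c), 0)), pair(p(a), p(c)))  →  pair(p(c), 0)   [R2 at ε]

no — NF(t₁) = pair(p(c), a), NF(t₂) = pair(p(c), 0)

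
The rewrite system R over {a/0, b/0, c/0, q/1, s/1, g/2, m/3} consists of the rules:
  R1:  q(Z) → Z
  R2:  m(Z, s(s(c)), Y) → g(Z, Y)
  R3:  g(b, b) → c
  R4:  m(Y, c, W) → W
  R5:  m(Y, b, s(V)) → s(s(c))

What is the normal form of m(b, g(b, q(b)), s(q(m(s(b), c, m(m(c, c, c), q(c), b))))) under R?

s(b)

1. m(b, g(b, q(b)), s(q(m(s(b), c, m(m(c, c, c), q(c), b)))))  →  m(b, g(b, b), s(q(m(s(b), c, m(m(c, c, c), q(c), b)))))   [R1 at 2.2]
2. m(b, g(b, b), s(q(m(s(b), c, m(m(c, c, c), q(c), b)))))  →  m(b, c, s(q(m(s(b), c, m(m(c, c, c), q(c), b)))))   [R3 at 2]
3. m(b, c, s(q(m(s(b), c, m(m(c, c, c), q(c), b)))))  →  s(q(m(s(b), c, m(m(c, c, c), q(c), b))))   [R4 at ε]
4. s(q(m(s(b), c, m(m(c, c, c), q(c), b))))  →  s(m(s(b), c, m(m(c, c, c), q(c), b)))   [R1 at 1]
5. s(m(s(b), c, m(m(c, c, c), q(c), b)))  →  s(m(m(c, c, c), q(c), b))   [R4 at 1]
6. s(m(m(c, c, c), q(c), b))  →  s(m(c, q(c), b))   [R4 at 1.1]
7. s(m(c, q(c), b))  →  s(m(c, c, b))   [R1 at 1.2]
8. s(m(c, c, b))  →  s(b)   [R4 at 1]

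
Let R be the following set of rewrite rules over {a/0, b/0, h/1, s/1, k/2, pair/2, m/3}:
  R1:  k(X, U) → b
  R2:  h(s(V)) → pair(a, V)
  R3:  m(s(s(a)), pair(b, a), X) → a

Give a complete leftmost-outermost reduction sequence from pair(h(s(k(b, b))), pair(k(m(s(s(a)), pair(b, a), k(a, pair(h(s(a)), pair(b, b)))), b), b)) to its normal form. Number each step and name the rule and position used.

1. pair(h(s(k(b, b))), pair(k(m(s(s(a)), pair(b, a), k(a, pair(h(s(a)), pair(b, b)))), b), b))  →  pair(pair(a, k(b, b)), pair(k(m(s(s(a)), pair(b, a), k(a, pair(h(s(a)), pair(b, b)))), b), b))   [R2 at 1]
2. pair(pair(a, k(b, b)), pair(k(m(s(s(a)), pair(b, a), k(a, pair(h(s(a)), pair(b, b)))), b), b))  →  pair(pair(a, b), pair(k(m(s(s(a)), pair(b, a), k(a, pair(h(s(a)), pair(b, b)))), b), b))   [R1 at 1.2]
3. pair(pair(a, b), pair(k(m(s(s(a)), pair(b, a), k(a, pair(h(s(a)), pair(b, b)))), b), b))  →  pair(pair(a, b), pair(b, b))   [R1 at 2.1]

pair(pair(a, b), pair(b, b))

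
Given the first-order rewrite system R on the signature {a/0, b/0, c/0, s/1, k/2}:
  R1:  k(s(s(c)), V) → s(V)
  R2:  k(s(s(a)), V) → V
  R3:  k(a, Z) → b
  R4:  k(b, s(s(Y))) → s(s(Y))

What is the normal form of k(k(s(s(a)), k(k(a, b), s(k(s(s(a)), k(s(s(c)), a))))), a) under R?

a

1. k(k(s(s(a)), k(k(a, b), s(k(s(s(a)), k(s(s(c)), a))))), a)  →  k(k(k(a, b), s(k(s(s(a)), k(s(s(c)), a)))), a)   [R2 at 1]
2. k(k(k(a, b), s(k(s(s(a)), k(s(s(c)), a)))), a)  →  k(k(b, s(k(s(s(a)), k(s(s(c)), a)))), a)   [R3 at 1.1]
3. k(k(b, s(k(s(s(a)), k(s(s(c)), a)))), a)  →  k(k(b, s(k(s(s(c)), a))), a)   [R2 at 1.2.1]
4. k(k(b, s(k(s(s(c)), a))), a)  →  k(k(b, s(s(a))), a)   [R1 at 1.2.1]
5. k(k(b, s(s(a))), a)  →  k(s(s(a)), a)   [R4 at 1]
6. k(s(s(a)), a)  →  a   [R2 at ε]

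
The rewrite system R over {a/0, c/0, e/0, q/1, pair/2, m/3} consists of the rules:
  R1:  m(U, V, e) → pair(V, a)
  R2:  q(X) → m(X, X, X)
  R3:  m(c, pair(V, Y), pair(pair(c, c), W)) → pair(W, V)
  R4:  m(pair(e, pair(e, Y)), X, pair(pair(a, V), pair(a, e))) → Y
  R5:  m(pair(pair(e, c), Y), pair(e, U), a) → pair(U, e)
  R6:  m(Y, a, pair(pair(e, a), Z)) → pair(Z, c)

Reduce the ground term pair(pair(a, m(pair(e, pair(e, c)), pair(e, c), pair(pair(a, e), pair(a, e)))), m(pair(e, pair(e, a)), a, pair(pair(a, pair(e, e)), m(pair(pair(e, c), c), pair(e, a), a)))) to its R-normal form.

1. pair(pair(a, m(pair(e, pair(e, c)), pair(e, c), pair(pair(a, e), pair(a, e)))), m(pair(e, pair(e, a)), a, pair(pair(a, pair(e, e)), m(pair(pair(e, c), c), pair(e, a), a))))  →  pair(pair(a, c), m(pair(e, pair(e, a)), a, pair(pair(a, pair(e, e)), m(pair(pair(e, c), c), pair(e, a), a))))   [R4 at 1.2]
2. pair(pair(a, c), m(pair(e, pair(e, a)), a, pair(pair(a, pair(e, e)), m(pair(pair(e, c), c), pair(e, a), a))))  →  pair(pair(a, c), m(pair(e, pair(e, a)), a, pair(pair(a, pair(e, e)), pair(a, e))))   [R5 at 2.3.2]
3. pair(pair(a, c), m(pair(e, pair(e, a)), a, pair(pair(a, pair(e, e)), pair(a, e))))  →  pair(pair(a, c), a)   [R4 at 2]

pair(pair(a, c), a)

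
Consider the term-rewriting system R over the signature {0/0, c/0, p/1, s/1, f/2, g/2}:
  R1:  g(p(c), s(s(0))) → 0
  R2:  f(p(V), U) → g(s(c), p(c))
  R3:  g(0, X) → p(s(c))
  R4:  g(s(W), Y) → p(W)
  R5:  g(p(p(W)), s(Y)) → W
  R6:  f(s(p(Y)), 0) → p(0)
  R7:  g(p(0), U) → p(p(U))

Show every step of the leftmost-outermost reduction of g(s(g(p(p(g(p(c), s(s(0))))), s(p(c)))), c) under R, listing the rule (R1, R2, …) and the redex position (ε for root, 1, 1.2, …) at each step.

1. g(s(g(p(p(g(p(c), s(s(0))))), s(p(c)))), c)  →  p(g(p(p(g(p(c), s(s(0))))), s(p(c))))   [R4 at ε]
2. p(g(p(p(g(p(c), s(s(0))))), s(p(c))))  →  p(g(p(c), s(s(0))))   [R5 at 1]
3. p(g(p(c), s(s(0))))  →  p(0)   [R1 at 1]

p(0)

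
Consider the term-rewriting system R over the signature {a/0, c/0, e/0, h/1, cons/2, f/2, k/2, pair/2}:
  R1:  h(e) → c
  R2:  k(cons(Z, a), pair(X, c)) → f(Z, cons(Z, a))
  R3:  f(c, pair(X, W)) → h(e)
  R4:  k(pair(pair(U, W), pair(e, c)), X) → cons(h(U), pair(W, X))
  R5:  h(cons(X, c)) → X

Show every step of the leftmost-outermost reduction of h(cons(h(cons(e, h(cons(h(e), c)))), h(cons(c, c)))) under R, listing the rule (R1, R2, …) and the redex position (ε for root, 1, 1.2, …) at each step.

1. h(cons(h(cons(e, h(cons(h(e), c)))), h(cons(c, c))))  →  h(cons(h(cons(e, h(e))), h(cons(c, c))))   [R5 at 1.1.1.2]
2. h(cons(h(cons(e, h(e))), h(cons(c, c))))  →  h(cons(h(cons(e, c)), h(cons(c, c))))   [R1 at 1.1.1.2]
3. h(cons(h(cons(e, c)), h(cons(c, c))))  →  h(cons(e, h(cons(c, c))))   [R5 at 1.1]
4. h(cons(e, h(cons(c, c))))  →  h(cons(e, c))   [R5 at 1.2]
5. h(cons(e, c))  →  e   [R5 at ε]

e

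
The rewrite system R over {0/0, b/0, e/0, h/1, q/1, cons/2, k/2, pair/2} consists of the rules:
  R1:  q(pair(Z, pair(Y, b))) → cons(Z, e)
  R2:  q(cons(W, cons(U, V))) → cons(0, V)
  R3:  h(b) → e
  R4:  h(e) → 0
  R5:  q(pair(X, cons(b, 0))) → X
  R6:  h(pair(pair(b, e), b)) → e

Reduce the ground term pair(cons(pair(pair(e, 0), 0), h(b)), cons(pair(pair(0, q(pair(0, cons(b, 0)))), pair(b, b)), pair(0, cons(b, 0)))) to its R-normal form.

1. pair(cons(pair(pair(e, 0), 0), h(b)), cons(pair(pair(0, q(pair(0, cons(b, 0)))), pair(b, b)), pair(0, cons(b, 0))))  →  pair(cons(pair(pair(e, 0), 0), e), cons(pair(pair(0, q(pair(0, cons(b, 0)))), pair(b, b)), pair(0, cons(b, 0))))   [R3 at 1.2]
2. pair(cons(pair(pair(e, 0), 0), e), cons(pair(pair(0, q(pair(0, cons(b, 0)))), pair(b, b)), pair(0, cons(b, 0))))  →  pair(cons(pair(pair(e, 0), 0), e), cons(pair(pair(0, 0), pair(b, b)), pair(0, cons(b, 0))))   [R5 at 2.1.1.2]

pair(cons(pair(pair(e, 0), 0), e), cons(pair(pair(0, 0), pair(b, b)), pair(0, cons(b, 0))))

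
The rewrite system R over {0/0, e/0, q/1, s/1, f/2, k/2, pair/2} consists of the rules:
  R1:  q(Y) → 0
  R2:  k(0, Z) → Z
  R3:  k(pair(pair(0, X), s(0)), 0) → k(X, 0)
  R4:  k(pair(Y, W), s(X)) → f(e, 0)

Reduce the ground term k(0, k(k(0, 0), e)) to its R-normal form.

e

1. k(0, k(k(0, 0), e))  →  k(k(0, 0), e)   [R2 at ε]
2. k(k(0, 0), e)  →  k(0, e)   [R2 at 1]
3. k(0, e)  →  e   [R2 at ε]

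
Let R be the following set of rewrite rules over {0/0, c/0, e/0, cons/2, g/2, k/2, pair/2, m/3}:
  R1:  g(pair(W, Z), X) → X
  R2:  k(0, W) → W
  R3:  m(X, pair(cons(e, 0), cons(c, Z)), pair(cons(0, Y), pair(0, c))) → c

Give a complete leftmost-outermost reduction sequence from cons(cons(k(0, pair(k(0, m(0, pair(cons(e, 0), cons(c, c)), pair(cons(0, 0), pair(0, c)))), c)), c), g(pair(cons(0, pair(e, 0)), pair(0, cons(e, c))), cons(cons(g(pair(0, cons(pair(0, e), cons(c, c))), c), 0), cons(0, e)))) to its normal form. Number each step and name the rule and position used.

1. cons(cons(k(0, pair(k(0, m(0, pair(cons(e, 0), cons(c, c)), pair(cons(0, 0), pair(0, c)))), c)), c), g(pair(cons(0, pair(e, 0)), pair(0, cons(e, c))), cons(cons(g(pair(0, cons(pair(0, e), cons(c, c))), c), 0), cons(0, e))))  →  cons(cons(pair(k(0, m(0, pair(cons(e, 0), cons(c, c)), pair(cons(0, 0), pair(0, c)))), c), c), g(pair(cons(0, pair(e, 0)), pair(0, cons(e, c))), cons(cons(g(pair(0, cons(pair(0, e), cons(c, c))), c), 0), cons(0, e))))   [R2 at 1.1]
2. cons(cons(pair(k(0, m(0, pair(cons(e, 0), cons(c, c)), pair(cons(0, 0), pair(0, c)))), c), c), g(pair(cons(0, pair(e, 0)), pair(0, cons(e, c))), cons(cons(g(pair(0, cons(pair(0, e), cons(c, c))), c), 0), cons(0, e))))  →  cons(cons(pair(m(0, pair(cons(e, 0), cons(c, c)), pair(cons(0, 0), pair(0, c))), c), c), g(pair(cons(0, pair(e, 0)), pair(0, cons(e, c))), cons(cons(g(pair(0, cons(pair(0, e), cons(c, c))), c), 0), cons(0, e))))   [R2 at 1.1.1]
3. cons(cons(pair(m(0, pair(cons(e, 0), cons(c, c)), pair(cons(0, 0), pair(0, c))), c), c), g(pair(cons(0, pair(e, 0)), pair(0, cons(e, c))), cons(cons(g(pair(0, cons(pair(0, e), cons(c, c))), c), 0), cons(0, e))))  →  cons(cons(pair(c, c), c), g(pair(cons(0, pair(e, 0)), pair(0, cons(e, c))), cons(cons(g(pair(0, cons(pair(0, e), cons(c, c))), c), 0), cons(0, e))))   [R3 at 1.1.1]
4. cons(cons(pair(c, c), c), g(pair(cons(0, pair(e, 0)), pair(0, cons(e, c))), cons(cons(g(pair(0, cons(pair(0, e), cons(c, c))), c), 0), cons(0, e))))  →  cons(cons(pair(c, c), c), cons(cons(g(pair(0, cons(pair(0, e), cons(c, c))), c), 0), cons(0, e)))   [R1 at 2]
5. cons(cons(pair(c, c), c), cons(cons(g(pair(0, cons(pair(0, e), cons(c, c))), c), 0), cons(0, e)))  →  cons(cons(pair(c, c), c), cons(cons(c, 0), cons(0, e)))   [R1 at 2.1.1]

cons(cons(pair(c, c), c), cons(cons(c, 0), cons(0, e)))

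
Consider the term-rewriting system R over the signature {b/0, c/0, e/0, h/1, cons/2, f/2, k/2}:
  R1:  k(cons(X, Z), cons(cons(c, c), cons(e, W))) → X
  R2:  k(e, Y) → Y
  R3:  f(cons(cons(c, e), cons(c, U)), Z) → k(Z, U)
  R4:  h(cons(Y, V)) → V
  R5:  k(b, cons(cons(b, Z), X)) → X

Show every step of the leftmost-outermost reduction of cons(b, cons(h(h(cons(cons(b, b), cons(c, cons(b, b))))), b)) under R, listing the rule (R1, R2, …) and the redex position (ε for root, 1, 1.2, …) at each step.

cons(b, cons(cons(b, b), b))

1. cons(b, cons(h(h(cons(cons(b, b), cons(c, cons(b, b))))), b))  →  cons(b, cons(h(cons(c, cons(b, b))), b))   [R4 at 2.1.1]
2. cons(b, cons(h(cons(c, cons(b, b))), b))  →  cons(b, cons(cons(b, b), b))   [R4 at 2.1]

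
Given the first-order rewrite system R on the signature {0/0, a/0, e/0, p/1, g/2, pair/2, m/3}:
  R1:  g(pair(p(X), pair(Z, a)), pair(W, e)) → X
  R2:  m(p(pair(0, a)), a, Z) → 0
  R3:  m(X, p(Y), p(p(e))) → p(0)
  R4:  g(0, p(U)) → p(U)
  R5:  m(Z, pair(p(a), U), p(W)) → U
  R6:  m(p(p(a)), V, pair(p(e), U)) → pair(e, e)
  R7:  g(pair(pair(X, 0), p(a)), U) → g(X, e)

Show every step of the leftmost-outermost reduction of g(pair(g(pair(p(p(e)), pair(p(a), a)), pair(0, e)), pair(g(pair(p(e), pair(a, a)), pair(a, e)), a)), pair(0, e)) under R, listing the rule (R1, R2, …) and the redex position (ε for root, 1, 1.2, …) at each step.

e

1. g(pair(g(pair(p(p(e)), pair(p(a), a)), pair(0, e)), pair(g(pair(p(e), pair(a, a)), pair(a, e)), a)), pair(0, e))  →  g(pair(p(e), pair(g(pair(p(e), pair(a, a)), pair(a, e)), a)), pair(0, e))   [R1 at 1.1]
2. g(pair(p(e), pair(g(pair(p(e), pair(a, a)), pair(a, e)), a)), pair(0, e))  →  e   [R1 at ε]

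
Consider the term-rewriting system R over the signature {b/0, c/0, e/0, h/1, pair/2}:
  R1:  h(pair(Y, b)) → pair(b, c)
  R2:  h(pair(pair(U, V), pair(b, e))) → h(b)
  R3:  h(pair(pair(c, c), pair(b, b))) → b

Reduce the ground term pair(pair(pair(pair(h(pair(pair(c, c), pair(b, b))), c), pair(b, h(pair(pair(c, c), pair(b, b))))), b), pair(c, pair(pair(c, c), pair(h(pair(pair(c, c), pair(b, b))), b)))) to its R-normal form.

pair(pair(pair(pair(b, c), pair(b, b)), b), pair(c, pair(pair(c, c), pair(b, b))))

1. pair(pair(pair(pair(h(pair(pair(c, c), pair(b, b))), c), pair(b, h(pair(pair(c, c), pair(b, b))))), b), pair(c, pair(pair(c, c), pair(h(pair(pair(c, c), pair(b, b))), b))))  →  pair(pair(pair(pair(b, c), pair(b, h(pair(pair(c, c), pair(b, b))))), b), pair(c, pair(pair(c, c), pair(h(pair(pair(c, c), pair(b, b))), b))))   [R3 at 1.1.1.1]
2. pair(pair(pair(pair(b, c), pair(b, h(pair(pair(c, c), pair(b, b))))), b), pair(c, pair(pair(c, c), pair(h(pair(pair(c, c), pair(b, b))), b))))  →  pair(pair(pair(pair(b, c), pair(b, b)), b), pair(c, pair(pair(c, c), pair(h(pair(pair(c, c), pair(b, b))), b))))   [R3 at 1.1.2.2]
3. pair(pair(pair(pair(b, c), pair(b, b)), b), pair(c, pair(pair(c, c), pair(h(pair(pair(c, c), pair(b, b))), b))))  →  pair(pair(pair(pair(b, c), pair(b, b)), b), pair(c, pair(pair(c, c), pair(b, b))))   [R3 at 2.2.2.1]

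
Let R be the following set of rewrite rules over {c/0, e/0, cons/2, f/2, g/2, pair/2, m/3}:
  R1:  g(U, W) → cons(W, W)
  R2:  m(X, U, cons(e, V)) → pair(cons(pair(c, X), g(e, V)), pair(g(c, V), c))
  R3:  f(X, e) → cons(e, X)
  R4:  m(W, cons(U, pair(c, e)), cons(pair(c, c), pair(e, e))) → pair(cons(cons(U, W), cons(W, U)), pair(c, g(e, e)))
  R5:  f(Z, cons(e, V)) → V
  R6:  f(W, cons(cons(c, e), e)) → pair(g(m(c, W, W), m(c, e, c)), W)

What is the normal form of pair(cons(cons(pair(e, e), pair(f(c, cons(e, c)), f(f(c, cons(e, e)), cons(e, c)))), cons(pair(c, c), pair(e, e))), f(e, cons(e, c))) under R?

1. pair(cons(cons(pair(e, e), pair(f(c, cons(e, c)), f(f(c, cons(e, e)), cons(e, c)))), cons(pair(c, c), pair(e, e))), f(e, cons(e, c)))  →  pair(cons(cons(pair(e, e), pair(c, f(f(c, cons(e, e)), cons(e, c)))), cons(pair(c, c), pair(e, e))), f(e, cons(e, c)))   [R5 at 1.1.2.1]
2. pair(cons(cons(pair(e, e), pair(c, f(f(c, cons(e, e)), cons(e, c)))), cons(pair(c, c), pair(e, e))), f(e, cons(e, c)))  →  pair(cons(cons(pair(e, e), pair(c, c)), cons(pair(c, c), pair(e, e))), f(e, cons(e, c)))   [R5 at 1.1.2.2]
3. pair(cons(cons(pair(e, e), pair(c, c)), cons(pair(c, c), pair(e, e))), f(e, cons(e, c)))  →  pair(cons(cons(pair(e, e), pair(c, c)), cons(pair(c, c), pair(e, e))), c)   [R5 at 2]

pair(cons(cons(pair(e, e), pair(c, c)), cons(pair(c, c), pair(e, e))), c)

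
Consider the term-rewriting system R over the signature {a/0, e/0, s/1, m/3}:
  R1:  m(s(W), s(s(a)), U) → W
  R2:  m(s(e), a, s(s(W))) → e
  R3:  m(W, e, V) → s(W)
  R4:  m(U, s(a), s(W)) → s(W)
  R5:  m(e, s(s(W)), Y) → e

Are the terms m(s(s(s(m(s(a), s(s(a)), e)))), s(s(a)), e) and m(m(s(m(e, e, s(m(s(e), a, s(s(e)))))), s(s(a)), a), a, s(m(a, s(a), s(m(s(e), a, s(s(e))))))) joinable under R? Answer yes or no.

Reduce t₁ = m(s(s(s(m(s(a), s(s(a)), e)))), s(s(a)), e):
1. m(s(s(s(m(s(a), s(s(a)), e)))), s(s(a)), e)  →  s(s(m(s(a), s(s(a)), e)))   [R1 at ε]
2. s(s(m(s(a), s(s(a)), e)))  →  s(s(a))   [R1 at 1.1]

Reduce t₂ = m(m(s(m(e, e, s(m(s(e), a, s(s(e)))))), s(s(a)), a), a, s(m(a, s(a), s(m(s(e), a, s(s(e))))))):
1. m(m(s(m(e, e, s(m(s(e), a, s(s(e)))))), s(s(a)), a), a, s(m(a, s(a), s(m(s(e), a, s(s(e)))))))  →  m(m(e, e, s(m(s(e), a, s(s(e))))), a, s(m(a, s(a), s(m(s(e), a, s(s(e)))))))   [R1 at 1]
2. m(m(e, e, s(m(s(e), a, s(s(e))))), a, s(m(a, s(a), s(m(s(e), a, s(s(e)))))))  →  m(s(e), a, s(m(a, s(a), s(m(s(e), a, s(s(e)))))))   [R3 at 1]
3. m(s(e), a, s(m(a, s(a), s(m(s(e), a, s(s(e)))))))  →  m(s(e), a, s(s(m(s(e), a, s(s(e))))))   [R4 at 3.1]
4. m(s(e), a, s(s(m(s(e), a, s(s(e))))))  →  e   [R2 at ε]

no — NF(t₁) = s(s(a)), NF(t₂) = e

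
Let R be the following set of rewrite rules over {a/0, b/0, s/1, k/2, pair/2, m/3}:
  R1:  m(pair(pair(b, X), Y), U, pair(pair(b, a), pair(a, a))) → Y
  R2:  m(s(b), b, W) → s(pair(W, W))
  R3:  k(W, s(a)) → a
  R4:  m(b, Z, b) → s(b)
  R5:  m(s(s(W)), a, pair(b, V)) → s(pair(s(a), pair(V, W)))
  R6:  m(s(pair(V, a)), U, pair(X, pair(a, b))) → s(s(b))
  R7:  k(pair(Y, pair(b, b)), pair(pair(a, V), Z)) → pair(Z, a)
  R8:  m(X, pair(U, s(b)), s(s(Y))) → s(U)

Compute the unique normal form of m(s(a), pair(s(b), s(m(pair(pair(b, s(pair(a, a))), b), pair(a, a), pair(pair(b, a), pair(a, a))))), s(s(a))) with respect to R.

s(s(b))

1. m(s(a), pair(s(b), s(m(pair(pair(b, s(pair(a, a))), b), pair(a, a), pair(pair(b, a), pair(a, a))))), s(s(a)))  →  m(s(a), pair(s(b), s(b)), s(s(a)))   [R1 at 2.2.1]
2. m(s(a), pair(s(b), s(b)), s(s(a)))  →  s(s(b))   [R8 at ε]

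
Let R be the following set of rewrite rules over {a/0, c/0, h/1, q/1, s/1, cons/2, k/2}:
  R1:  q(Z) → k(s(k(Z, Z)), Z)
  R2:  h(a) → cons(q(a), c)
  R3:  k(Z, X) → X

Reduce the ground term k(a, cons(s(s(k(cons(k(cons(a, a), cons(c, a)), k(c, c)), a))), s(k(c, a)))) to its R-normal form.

cons(s(s(a)), s(a))

1. k(a, cons(s(s(k(cons(k(cons(a, a), cons(c, a)), k(c, c)), a))), s(k(c, a))))  →  cons(s(s(k(cons(k(cons(a, a), cons(c, a)), k(c, c)), a))), s(k(c, a)))   [R3 at ε]
2. cons(s(s(k(cons(k(cons(a, a), cons(c, a)), k(c, c)), a))), s(k(c, a)))  →  cons(s(s(a)), s(k(c, a)))   [R3 at 1.1.1]
3. cons(s(s(a)), s(k(c, a)))  →  cons(s(s(a)), s(a))   [R3 at 2.1]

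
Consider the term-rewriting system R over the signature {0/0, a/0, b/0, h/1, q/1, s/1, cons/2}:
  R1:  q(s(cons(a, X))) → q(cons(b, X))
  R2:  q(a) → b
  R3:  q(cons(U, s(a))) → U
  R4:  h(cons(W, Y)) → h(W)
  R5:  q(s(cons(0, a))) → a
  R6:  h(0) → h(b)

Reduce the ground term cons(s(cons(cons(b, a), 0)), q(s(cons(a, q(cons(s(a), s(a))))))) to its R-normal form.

cons(s(cons(cons(b, a), 0)), b)

1. cons(s(cons(cons(b, a), 0)), q(s(cons(a, q(cons(s(a), s(a)))))))  →  cons(s(cons(cons(b, a), 0)), q(cons(b, q(cons(s(a), s(a))))))   [R1 at 2]
2. cons(s(cons(cons(b, a), 0)), q(cons(b, q(cons(s(a), s(a))))))  →  cons(s(cons(cons(b, a), 0)), q(cons(b, s(a))))   [R3 at 2.1.2]
3. cons(s(cons(cons(b, a), 0)), q(cons(b, s(a))))  →  cons(s(cons(cons(b, a), 0)), b)   [R3 at 2]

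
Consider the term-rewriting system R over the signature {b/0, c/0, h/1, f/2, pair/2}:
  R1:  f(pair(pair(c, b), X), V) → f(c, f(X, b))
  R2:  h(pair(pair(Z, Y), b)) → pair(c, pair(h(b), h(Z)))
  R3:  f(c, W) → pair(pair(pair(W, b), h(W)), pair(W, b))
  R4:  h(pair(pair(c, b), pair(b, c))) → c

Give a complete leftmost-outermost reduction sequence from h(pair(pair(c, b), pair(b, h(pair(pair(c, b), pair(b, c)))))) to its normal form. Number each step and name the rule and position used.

c

1. h(pair(pair(c, b), pair(b, h(pair(pair(c, b), pair(b, c))))))  →  h(pair(pair(c, b), pair(b, c)))   [R4 at 1.2.2]
2. h(pair(pair(c, b), pair(b, c)))  →  c   [R4 at ε]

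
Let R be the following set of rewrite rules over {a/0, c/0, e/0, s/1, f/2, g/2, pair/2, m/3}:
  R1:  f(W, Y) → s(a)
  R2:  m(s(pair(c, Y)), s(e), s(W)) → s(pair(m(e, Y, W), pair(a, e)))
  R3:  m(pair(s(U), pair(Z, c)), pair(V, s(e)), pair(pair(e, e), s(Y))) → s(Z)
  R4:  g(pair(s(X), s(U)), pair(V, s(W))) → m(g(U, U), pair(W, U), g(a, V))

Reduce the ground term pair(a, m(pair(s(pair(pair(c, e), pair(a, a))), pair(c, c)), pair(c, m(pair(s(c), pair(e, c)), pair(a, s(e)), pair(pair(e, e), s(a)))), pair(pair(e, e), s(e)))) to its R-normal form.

pair(a, s(c))

1. pair(a, m(pair(s(pair(pair(c, e), pair(a, a))), pair(c, c)), pair(c, m(pair(s(c), pair(e, c)), pair(a, s(e)), pair(pair(e, e), s(a)))), pair(pair(e, e), s(e))))  →  pair(a, m(pair(s(pair(pair(c, e), pair(a, a))), pair(c, c)), pair(c, s(e)), pair(pair(e, e), s(e))))   [R3 at 2.2.2]
2. pair(a, m(pair(s(pair(pair(c, e), pair(a, a))), pair(c, c)), pair(c, s(e)), pair(pair(e, e), s(e))))  →  pair(a, s(c))   [R3 at 2]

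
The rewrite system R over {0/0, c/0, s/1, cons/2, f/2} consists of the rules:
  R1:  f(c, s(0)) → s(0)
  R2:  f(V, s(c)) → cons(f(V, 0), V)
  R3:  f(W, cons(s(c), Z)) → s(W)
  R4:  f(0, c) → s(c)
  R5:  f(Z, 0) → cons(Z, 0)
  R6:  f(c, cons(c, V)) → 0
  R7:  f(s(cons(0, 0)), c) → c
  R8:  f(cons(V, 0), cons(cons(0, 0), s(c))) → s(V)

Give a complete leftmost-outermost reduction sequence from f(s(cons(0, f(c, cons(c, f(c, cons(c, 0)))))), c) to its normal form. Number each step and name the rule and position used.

1. f(s(cons(0, f(c, cons(c, f(c, cons(c, 0)))))), c)  →  f(s(cons(0, 0)), c)   [R6 at 1.1.2]
2. f(s(cons(0, 0)), c)  →  c   [R7 at ε]

c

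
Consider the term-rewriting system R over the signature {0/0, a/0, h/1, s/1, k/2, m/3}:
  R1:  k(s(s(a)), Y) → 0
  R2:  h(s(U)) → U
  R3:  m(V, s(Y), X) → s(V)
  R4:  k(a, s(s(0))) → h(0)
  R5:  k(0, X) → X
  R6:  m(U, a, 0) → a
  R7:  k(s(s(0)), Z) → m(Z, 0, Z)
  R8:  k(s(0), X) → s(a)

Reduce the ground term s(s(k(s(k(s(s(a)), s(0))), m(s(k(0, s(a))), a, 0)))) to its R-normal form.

s(s(s(a)))

1. s(s(k(s(k(s(s(a)), s(0))), m(s(k(0, s(a))), a, 0))))  →  s(s(k(s(0), m(s(k(0, s(a))), a, 0))))   [R1 at 1.1.1.1]
2. s(s(k(s(0), m(s(k(0, s(a))), a, 0))))  →  s(s(s(a)))   [R8 at 1.1]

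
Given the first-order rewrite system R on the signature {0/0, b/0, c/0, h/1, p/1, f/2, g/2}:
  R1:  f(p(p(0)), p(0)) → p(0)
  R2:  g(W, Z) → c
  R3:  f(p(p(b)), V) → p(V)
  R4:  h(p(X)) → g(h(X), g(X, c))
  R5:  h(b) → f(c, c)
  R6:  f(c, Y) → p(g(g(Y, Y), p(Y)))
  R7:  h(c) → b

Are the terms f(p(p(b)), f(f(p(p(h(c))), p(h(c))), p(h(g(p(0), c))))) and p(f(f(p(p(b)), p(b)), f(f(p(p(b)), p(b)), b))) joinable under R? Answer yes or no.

Reduce t₁ = f(p(p(b)), f(f(p(p(h(c))), p(h(c))), p(h(g(p(0), c))))):
1. f(p(p(b)), f(f(p(p(h(c))), p(h(c))), p(h(g(p(0), c)))))  →  p(f(f(p(p(h(c))), p(h(c))), p(h(g(p(0), c)))))   [R3 at ε]
2. p(f(f(p(p(h(c))), p(h(c))), p(h(g(p(0), c)))))  →  p(f(f(p(p(b)), p(h(c))), p(h(g(p(0), c)))))   [R7 at 1.1.1.1.1]
3. p(f(f(p(p(b)), p(h(c))), p(h(g(p(0), c)))))  →  p(f(p(p(h(c))), p(h(g(p(0), c)))))   [R3 at 1.1]
4. p(f(p(p(h(c))), p(h(g(p(0), c)))))  →  p(f(p(p(b)), p(h(g(p(0), c)))))   [R7 at 1.1.1.1]
5. p(f(p(p(b)), p(h(g(p(0), c)))))  →  p(p(p(h(g(p(0), c)))))   [R3 at 1]
6. p(p(p(h(g(p(0), c)))))  →  p(p(p(h(c))))   [R2 at 1.1.1.1]
7. p(p(p(h(c))))  →  p(p(p(b)))   [R7 at 1.1.1]

Reduce t₂ = p(f(f(p(p(b)), p(b)), f(f(p(p(b)), p(b)), b))):
1. p(f(f(p(p(b)), p(b)), f(f(p(p(b)), p(b)), b)))  →  p(f(p(p(b)), f(f(p(p(b)), p(b)), b)))   [R3 at 1.1]
2. p(f(p(p(b)), f(f(p(p(b)), p(b)), b)))  →  p(p(f(f(p(p(b)), p(b)), b)))   [R3 at 1]
3. p(p(f(f(p(p(b)), p(b)), b)))  →  p(p(f(p(p(b)), b)))   [R3 at 1.1.1]
4. p(p(f(p(p(b)), b)))  →  p(p(p(b)))   [R3 at 1.1]

yes — NF(t₁) = p(p(p(b))), NF(t₂) = p(p(p(b)))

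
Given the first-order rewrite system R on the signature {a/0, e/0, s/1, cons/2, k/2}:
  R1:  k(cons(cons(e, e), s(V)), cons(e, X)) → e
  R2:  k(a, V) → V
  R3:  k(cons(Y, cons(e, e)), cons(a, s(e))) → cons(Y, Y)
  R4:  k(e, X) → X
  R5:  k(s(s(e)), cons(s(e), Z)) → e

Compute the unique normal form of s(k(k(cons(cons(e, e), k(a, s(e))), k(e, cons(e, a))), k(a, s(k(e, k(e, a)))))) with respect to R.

1. s(k(k(cons(cons(e, e), k(a, s(e))), k(e, cons(e, a))), k(a, s(k(e, k(e, a))))))  →  s(k(k(cons(cons(e, e), s(e)), k(e, cons(e, a))), k(a, s(k(e, k(e, a))))))   [R2 at 1.1.1.2]
2. s(k(k(cons(cons(e, e), s(e)), k(e, cons(e, a))), k(a, s(k(e, k(e, a))))))  →  s(k(k(cons(cons(e, e), s(e)), cons(e, a)), k(a, s(k(e, k(e, a))))))   [R4 at 1.1.2]
3. s(k(k(cons(cons(e, e), s(e)), cons(e, a)), k(a, s(k(e, k(e, a))))))  →  s(k(e, k(a, s(k(e, k(e, a))))))   [R1 at 1.1]
4. s(k(e, k(a, s(k(e, k(e, a))))))  →  s(k(a, s(k(e, k(e, a)))))   [R4 at 1]
5. s(k(a, s(k(e, k(e, a)))))  →  s(s(k(e, k(e, a))))   [R2 at 1]
6. s(s(k(e, k(e, a))))  →  s(s(k(e, a)))   [R4 at 1.1]
7. s(s(k(e, a)))  →  s(s(a))   [R4 at 1.1]

s(s(a))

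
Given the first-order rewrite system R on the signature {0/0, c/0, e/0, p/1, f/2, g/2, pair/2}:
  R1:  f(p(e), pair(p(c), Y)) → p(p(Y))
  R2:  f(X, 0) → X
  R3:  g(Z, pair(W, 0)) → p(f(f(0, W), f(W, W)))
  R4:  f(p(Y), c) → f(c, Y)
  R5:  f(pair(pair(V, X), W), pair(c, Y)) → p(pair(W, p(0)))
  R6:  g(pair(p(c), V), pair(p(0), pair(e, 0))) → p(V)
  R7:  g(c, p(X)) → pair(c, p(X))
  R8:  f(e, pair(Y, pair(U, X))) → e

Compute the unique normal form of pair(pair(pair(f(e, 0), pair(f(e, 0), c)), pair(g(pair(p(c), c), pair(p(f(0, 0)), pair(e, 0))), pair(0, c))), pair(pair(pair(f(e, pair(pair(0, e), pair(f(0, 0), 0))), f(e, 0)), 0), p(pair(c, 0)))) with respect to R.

1. pair(pair(pair(f(e, 0), pair(f(e, 0), c)), pair(g(pair(p(c), c), pair(p(f(0, 0)), pair(e, 0))), pair(0, c))), pair(pair(pair(f(e, pair(pair(0, e), pair(f(0, 0), 0))), f(e, 0)), 0), p(pair(c, 0))))  →  pair(pair(pair(e, pair(f(e, 0), c)), pair(g(pair(p(c), c), pair(p(f(0, 0)), pair(e, 0))), pair(0, c))), pair(pair(pair(f(e, pair(pair(0, e), pair(f(0, 0), 0))), f(e, 0)), 0), p(pair(c, 0))))   [R2 at 1.1.1]
2. pair(pair(pair(e, pair(f(e, 0), c)), pair(g(pair(p(c), c), pair(p(f(0, 0)), pair(e, 0))), pair(0, c))), pair(pair(pair(f(e, pair(pair(0, e), pair(f(0, 0), 0))), f(e, 0)), 0), p(pair(c, 0))))  →  pair(pair(pair(e, pair(e, c)), pair(g(pair(p(c), c), pair(p(f(0, 0)), pair(e, 0))), pair(0, c))), pair(pair(pair(f(e, pair(pair(0, e), pair(f(0, 0), 0))), f(e, 0)), 0), p(pair(c, 0))))   [R2 at 1.1.2.1]
3. pair(pair(pair(e, pair(e, c)), pair(g(pair(p(c), c), pair(p(f(0, 0)), pair(e, 0))), pair(0, c))), pair(pair(pair(f(e, pair(pair(0, e), pair(f(0, 0), 0))), f(e, 0)), 0), p(pair(c, 0))))  →  pair(pair(pair(e, pair(e, c)), pair(g(pair(p(c), c), pair(p(0), pair(e, 0))), pair(0, c))), pair(pair(pair(f(e, pair(pair(0, e), pair(f(0, 0), 0))), f(e, 0)), 0), p(pair(c, 0))))   [R2 at 1.2.1.2.1.1]
4. pair(pair(pair(e, pair(e, c)), pair(g(pair(p(c), c), pair(p(0), pair(e, 0))), pair(0, c))), pair(pair(pair(f(e, pair(pair(0, e), pair(f(0, 0), 0))), f(e, 0)), 0), p(pair(c, 0))))  →  pair(pair(pair(e, pair(e, c)), pair(p(c), pair(0, c))), pair(pair(pair(f(e, pair(pair(0, e), pair(f(0, 0), 0))), f(e, 0)), 0), p(pair(c, 0))))   [R6 at 1.2.1]
5. pair(pair(pair(e, pair(e, c)), pair(p(c), pair(0, c))), pair(pair(pair(f(e, pair(pair(0, e), pair(f(0, 0), 0))), f(e, 0)), 0), p(pair(c, 0))))  →  pair(pair(pair(e, pair(e, c)), pair(p(c), pair(0, c))), pair(pair(pair(e, f(e, 0)), 0), p(pair(c, 0))))   [R8 at 2.1.1.1]
6. pair(pair(pair(e, pair(e, c)), pair(p(c), pair(0, c))), pair(pair(pair(e, f(e, 0)), 0), p(pair(c, 0))))  →  pair(pair(pair(e, pair(e, c)), pair(p(c), pair(0, c))), pair(pair(pair(e, e), 0), p(pair(c, 0))))   [R2 at 2.1.1.2]

pair(pair(pair(e, pair(e, c)), pair(p(c), pair(0, c))), pair(pair(pair(e, e), 0), p(pair(c, 0))))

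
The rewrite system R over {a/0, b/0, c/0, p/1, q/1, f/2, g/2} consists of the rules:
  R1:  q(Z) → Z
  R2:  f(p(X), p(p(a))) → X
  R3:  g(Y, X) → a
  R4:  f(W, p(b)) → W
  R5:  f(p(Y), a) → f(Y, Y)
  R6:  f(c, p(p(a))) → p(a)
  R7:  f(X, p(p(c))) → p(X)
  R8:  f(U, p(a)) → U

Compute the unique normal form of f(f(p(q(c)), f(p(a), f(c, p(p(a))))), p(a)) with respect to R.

p(c)

1. f(f(p(q(c)), f(p(a), f(c, p(p(a))))), p(a))  →  f(p(q(c)), f(p(a), f(c, p(p(a)))))   [R8 at ε]
2. f(p(q(c)), f(p(a), f(c, p(p(a)))))  →  f(p(c), f(p(a), f(c, p(p(a)))))   [R1 at 1.1]
3. f(p(c), f(p(a), f(c, p(p(a)))))  →  f(p(c), f(p(a), p(a)))   [R6 at 2.2]
4. f(p(c), f(p(a), p(a)))  →  f(p(c), p(a))   [R8 at 2]
5. f(p(c), p(a))  →  p(c)   [R8 at ε]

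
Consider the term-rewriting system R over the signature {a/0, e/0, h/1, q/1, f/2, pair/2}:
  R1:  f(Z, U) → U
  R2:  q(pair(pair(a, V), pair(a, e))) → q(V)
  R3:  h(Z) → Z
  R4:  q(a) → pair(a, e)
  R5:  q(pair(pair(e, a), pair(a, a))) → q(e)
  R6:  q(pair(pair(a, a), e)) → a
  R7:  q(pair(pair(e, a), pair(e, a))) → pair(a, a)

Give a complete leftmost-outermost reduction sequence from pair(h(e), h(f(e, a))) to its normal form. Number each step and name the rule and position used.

pair(e, a)

1. pair(h(e), h(f(e, a)))  →  pair(e, h(f(e, a)))   [R3 at 1]
2. pair(e, h(f(e, a)))  →  pair(e, f(e, a))   [R3 at 2]
3. pair(e, f(e, a))  →  pair(e, a)   [R1 at 2]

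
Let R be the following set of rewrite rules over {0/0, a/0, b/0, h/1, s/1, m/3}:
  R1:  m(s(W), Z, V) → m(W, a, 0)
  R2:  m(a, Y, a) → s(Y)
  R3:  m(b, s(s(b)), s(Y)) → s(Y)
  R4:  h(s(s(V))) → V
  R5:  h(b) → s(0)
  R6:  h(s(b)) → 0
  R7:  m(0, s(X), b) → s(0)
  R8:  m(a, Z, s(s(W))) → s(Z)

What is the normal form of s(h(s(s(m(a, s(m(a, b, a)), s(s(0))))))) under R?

s(s(s(s(b))))

1. s(h(s(s(m(a, s(m(a, b, a)), s(s(0)))))))  →  s(m(a, s(m(a, b, a)), s(s(0))))   [R4 at 1]
2. s(m(a, s(m(a, b, a)), s(s(0))))  →  s(s(s(m(a, b, a))))   [R8 at 1]
3. s(s(s(m(a, b, a))))  →  s(s(s(s(b))))   [R2 at 1.1.1]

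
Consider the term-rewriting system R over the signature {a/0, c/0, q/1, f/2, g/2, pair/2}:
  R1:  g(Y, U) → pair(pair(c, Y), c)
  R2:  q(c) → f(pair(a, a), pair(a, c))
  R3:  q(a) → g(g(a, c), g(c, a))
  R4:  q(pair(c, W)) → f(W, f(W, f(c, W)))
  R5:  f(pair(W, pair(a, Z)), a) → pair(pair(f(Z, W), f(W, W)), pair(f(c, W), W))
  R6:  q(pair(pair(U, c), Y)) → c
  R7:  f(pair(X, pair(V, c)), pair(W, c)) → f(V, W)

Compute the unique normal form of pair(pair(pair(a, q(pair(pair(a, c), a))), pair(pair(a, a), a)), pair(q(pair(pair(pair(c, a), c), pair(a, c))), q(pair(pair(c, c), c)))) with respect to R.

pair(pair(pair(a, c), pair(pair(a, a), a)), pair(c, c))

1. pair(pair(pair(a, q(pair(pair(a, c), a))), pair(pair(a, a), a)), pair(q(pair(pair(pair(c, a), c), pair(a, c))), q(pair(pair(c, c), c))))  →  pair(pair(pair(a, c), pair(pair(a, a), a)), pair(q(pair(pair(pair(c, a), c), pair(a, c))), q(pair(pair(c, c), c))))   [R6 at 1.1.2]
2. pair(pair(pair(a, c), pair(pair(a, a), a)), pair(q(pair(pair(pair(c, a), c), pair(a, c))), q(pair(pair(c, c), c))))  →  pair(pair(pair(a, c), pair(pair(a, a), a)), pair(c, q(pair(pair(c, c), c))))   [R6 at 2.1]
3. pair(pair(pair(a, c), pair(pair(a, a), a)), pair(c, q(pair(pair(c, c), c))))  →  pair(pair(pair(a, c), pair(pair(a, a), a)), pair(c, c))   [R6 at 2.2]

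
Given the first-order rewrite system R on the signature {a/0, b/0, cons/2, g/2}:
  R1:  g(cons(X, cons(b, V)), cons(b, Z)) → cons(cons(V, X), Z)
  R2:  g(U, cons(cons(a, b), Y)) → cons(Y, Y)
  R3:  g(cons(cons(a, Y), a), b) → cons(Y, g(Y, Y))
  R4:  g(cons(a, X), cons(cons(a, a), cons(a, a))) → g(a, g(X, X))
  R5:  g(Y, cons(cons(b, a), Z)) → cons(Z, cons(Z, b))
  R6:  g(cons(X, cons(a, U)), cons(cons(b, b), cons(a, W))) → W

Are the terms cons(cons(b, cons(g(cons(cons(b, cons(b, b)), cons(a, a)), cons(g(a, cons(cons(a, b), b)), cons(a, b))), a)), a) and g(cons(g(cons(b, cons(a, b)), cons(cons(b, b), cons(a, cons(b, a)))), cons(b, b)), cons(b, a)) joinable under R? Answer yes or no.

Reduce t₁ = cons(cons(b, cons(g(cons(cons(b, cons(b, b)), cons(a, a)), cons(g(a, cons(cons(a, b), b)), cons(a, b))), a)), a):
1. cons(cons(b, cons(g(cons(cons(b, cons(b, b)), cons(a, a)), cons(g(a, cons(cons(a, b), b)), cons(a, b))), a)), a)  →  cons(cons(b, cons(g(cons(cons(b, cons(b, b)), cons(a, a)), cons(cons(b, b), cons(a, b))), a)), a)   [R2 at 1.2.1.2.1]
2. cons(cons(b, cons(g(cons(cons(b, cons(b, b)), cons(a, a)), cons(cons(b, b), cons(a, b))), a)), a)  →  cons(cons(b, cons(b, a)), a)   [R6 at 1.2.1]

Reduce t₂ = g(cons(g(cons(b, cons(a, b)), cons(cons(b, b), cons(a, cons(b, a)))), cons(b, b)), cons(b, a)):
1. g(cons(g(cons(b, cons(a, b)), cons(cons(b, b), cons(a, cons(b, a)))), cons(b, b)), cons(b, a))  →  cons(cons(b, g(cons(b, cons(a, b)), cons(cons(b, b), cons(a, cons(b, a))))), a)   [R1 at ε]
2. cons(cons(b, g(cons(b, cons(a, b)), cons(cons(b, b), cons(a, cons(b, a))))), a)  →  cons(cons(b, cons(b, a)), a)   [R6 at 1.2]

yes — NF(t₁) = cons(cons(b, cons(b, a)), a), NF(t₂) = cons(cons(b, cons(b, a)), a)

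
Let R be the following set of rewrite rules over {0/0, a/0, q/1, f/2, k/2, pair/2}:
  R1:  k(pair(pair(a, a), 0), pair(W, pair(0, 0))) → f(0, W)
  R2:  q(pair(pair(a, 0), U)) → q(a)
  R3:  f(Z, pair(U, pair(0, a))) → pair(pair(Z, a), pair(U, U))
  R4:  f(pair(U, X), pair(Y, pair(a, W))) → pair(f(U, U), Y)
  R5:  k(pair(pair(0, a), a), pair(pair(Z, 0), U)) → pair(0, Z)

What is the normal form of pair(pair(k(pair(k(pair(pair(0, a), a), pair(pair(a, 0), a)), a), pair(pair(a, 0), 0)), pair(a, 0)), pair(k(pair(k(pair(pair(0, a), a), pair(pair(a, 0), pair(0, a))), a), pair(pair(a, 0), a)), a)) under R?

pair(pair(pair(0, a), pair(a, 0)), pair(pair(0, a), a))

1. pair(pair(k(pair(k(pair(pair(0, a), a), pair(pair(a, 0), a)), a), pair(pair(a, 0), 0)), pair(a, 0)), pair(k(pair(k(pair(pair(0, a), a), pair(pair(a, 0), pair(0, a))), a), pair(pair(a, 0), a)), a))  →  pair(pair(k(pair(pair(0, a), a), pair(pair(a, 0), 0)), pair(a, 0)), pair(k(pair(k(pair(pair(0, a), a), pair(pair(a, 0), pair(0, a))), a), pair(pair(a, 0), a)), a))   [R5 at 1.1.1.1]
2. pair(pair(k(pair(pair(0, a), a), pair(pair(a, 0), 0)), pair(a, 0)), pair(k(pair(k(pair(pair(0, a), a), pair(pair(a, 0), pair(0, a))), a), pair(pair(a, 0), a)), a))  →  pair(pair(pair(0, a), pair(a, 0)), pair(k(pair(k(pair(pair(0, a), a), pair(pair(a, 0), pair(0, a))), a), pair(pair(a, 0), a)), a))   [R5 at 1.1]
3. pair(pair(pair(0, a), pair(a, 0)), pair(k(pair(k(pair(pair(0, a), a), pair(pair(a, 0), pair(0, a))), a), pair(pair(a, 0), a)), a))  →  pair(pair(pair(0, a), pair(a, 0)), pair(k(pair(pair(0, a), a), pair(pair(a, 0), a)), a))   [R5 at 2.1.1.1]
4. pair(pair(pair(0, a), pair(a, 0)), pair(k(pair(pair(0, a), a), pair(pair(a, 0), a)), a))  →  pair(pair(pair(0, a), pair(a, 0)), pair(pair(0, a), a))   [R5 at 2.1]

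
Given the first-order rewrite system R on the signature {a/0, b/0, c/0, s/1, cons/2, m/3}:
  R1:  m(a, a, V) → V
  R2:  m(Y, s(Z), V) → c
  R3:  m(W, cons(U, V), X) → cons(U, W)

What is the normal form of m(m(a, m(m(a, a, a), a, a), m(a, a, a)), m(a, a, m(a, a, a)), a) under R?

1. m(m(a, m(m(a, a, a), a, a), m(a, a, a)), m(a, a, m(a, a, a)), a)  →  m(m(a, m(a, a, a), m(a, a, a)), m(a, a, m(a, a, a)), a)   [R1 at 1.2.1]
2. m(m(a, m(a, a, a), m(a, a, a)), m(a, a, m(a, a, a)), a)  →  m(m(a, a, m(a, a, a)), m(a, a, m(a, a, a)), a)   [R1 at 1.2]
3. m(m(a, a, m(a, a, a)), m(a, a, m(a, a, a)), a)  →  m(m(a, a, a), m(a, a, m(a, a, a)), a)   [R1 at 1]
4. m(m(a, a, a), m(a, a, m(a, a, a)), a)  →  m(a, m(a, a, m(a, a, a)), a)   [R1 at 1]
5. m(a, m(a, a, m(a, a, a)), a)  →  m(a, m(a, a, a), a)   [R1 at 2]
6. m(a, m(a, a, a), a)  →  m(a, a, a)   [R1 at 2]
7. m(a, a, a)  →  a   [R1 at ε]

a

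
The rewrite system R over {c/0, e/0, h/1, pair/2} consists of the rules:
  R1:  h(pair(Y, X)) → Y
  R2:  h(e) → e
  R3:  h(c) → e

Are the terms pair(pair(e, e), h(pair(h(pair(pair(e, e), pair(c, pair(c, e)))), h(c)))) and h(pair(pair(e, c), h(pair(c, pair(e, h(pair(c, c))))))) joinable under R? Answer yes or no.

no — NF(t₁) = pair(pair(e, e), pair(e, e)), NF(t₂) = pair(e, c)

Reduce t₁ = pair(pair(e, e), h(pair(h(pair(pair(e, e), pair(c, pair(c, e)))), h(c)))):
1. pair(pair(e, e), h(pair(h(pair(pair(e, e), pair(c, pair(c, e)))), h(c))))  →  pair(pair(e, e), h(pair(pair(e, e), pair(c, pair(c, e)))))   [R1 at 2]
2. pair(pair(e, e), h(pair(pair(e, e), pair(c, pair(c, e)))))  →  pair(pair(e, e), pair(e, e))   [R1 at 2]

Reduce t₂ = h(pair(pair(e, c), h(pair(c, pair(e, h(pair(c, c))))))):
1. h(pair(pair(e, c), h(pair(c, pair(e, h(pair(c, c)))))))  →  pair(e, c)   [R1 at ε]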